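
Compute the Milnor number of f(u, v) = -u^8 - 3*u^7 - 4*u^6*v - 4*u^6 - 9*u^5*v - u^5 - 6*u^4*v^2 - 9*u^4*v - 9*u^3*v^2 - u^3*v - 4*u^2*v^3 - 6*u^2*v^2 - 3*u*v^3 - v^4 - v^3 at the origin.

7

The Hessian of f at 0 is [[0, 0], [0, 0]] with rank 0, so corank 2. A Groebner basis of the Jacobian ideal J(f) in C{u,v} is {u^3 - 6*u*v^2 + 3*v^2, u^2*v - u*v^2, v^3}; counting standard monomials gives mu = 7. Corank 2; j^3 = -v^3 is a perfect cube, so E-series; the 4-jet and mu = 7 give E_7.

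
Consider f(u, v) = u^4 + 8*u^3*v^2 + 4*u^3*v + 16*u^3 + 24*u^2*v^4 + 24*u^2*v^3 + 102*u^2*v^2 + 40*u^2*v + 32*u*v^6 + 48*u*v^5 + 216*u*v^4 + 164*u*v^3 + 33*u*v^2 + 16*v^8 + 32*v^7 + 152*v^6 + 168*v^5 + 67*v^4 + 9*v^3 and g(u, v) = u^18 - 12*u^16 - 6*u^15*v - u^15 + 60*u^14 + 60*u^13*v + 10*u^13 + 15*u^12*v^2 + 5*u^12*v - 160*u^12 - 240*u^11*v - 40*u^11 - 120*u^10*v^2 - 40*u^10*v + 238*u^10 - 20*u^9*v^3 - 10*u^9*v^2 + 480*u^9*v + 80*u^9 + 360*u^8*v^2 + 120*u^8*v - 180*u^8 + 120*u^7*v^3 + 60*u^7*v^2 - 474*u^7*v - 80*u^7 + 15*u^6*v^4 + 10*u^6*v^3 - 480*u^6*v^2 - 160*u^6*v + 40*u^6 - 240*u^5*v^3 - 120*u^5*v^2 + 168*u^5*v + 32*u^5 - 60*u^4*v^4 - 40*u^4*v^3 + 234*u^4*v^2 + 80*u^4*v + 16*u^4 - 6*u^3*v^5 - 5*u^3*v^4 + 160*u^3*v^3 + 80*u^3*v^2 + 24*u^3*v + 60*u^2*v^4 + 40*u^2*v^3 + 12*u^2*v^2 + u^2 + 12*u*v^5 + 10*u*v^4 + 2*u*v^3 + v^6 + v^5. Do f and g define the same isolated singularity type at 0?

No.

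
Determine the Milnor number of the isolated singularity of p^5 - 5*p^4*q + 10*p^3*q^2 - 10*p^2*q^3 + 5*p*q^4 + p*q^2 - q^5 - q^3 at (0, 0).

6

The Hessian of f at 0 is [[0, 0], [0, 0]] with rank 0, so corank 2. A Groebner basis of the Jacobian ideal J(f) in C{p,q} is {p^4 + q^2/5, q^3, p*q - q^2}; counting standard monomials gives mu = 6. Corank 2; j^3 = q^2*(p - q) has shape L^2 M (L != M), so D-series; mu = 6 gives D_6.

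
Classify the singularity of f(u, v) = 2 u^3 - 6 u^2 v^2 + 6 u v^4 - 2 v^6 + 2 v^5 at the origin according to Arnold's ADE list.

E8

The Hessian of f at 0 has rank 0. Corank 2; j^3 = 2*u^3 is a perfect cube, so E-series; the 5-jet and mu = 8 give E_8.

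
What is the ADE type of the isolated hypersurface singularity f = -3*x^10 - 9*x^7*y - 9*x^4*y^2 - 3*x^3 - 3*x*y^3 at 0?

E7

The Hessian of f at 0 has rank 0. Corank 2; j^3 = -3*x^3 is a perfect cube, so E-series; the 4-jet and mu = 7 give E_7.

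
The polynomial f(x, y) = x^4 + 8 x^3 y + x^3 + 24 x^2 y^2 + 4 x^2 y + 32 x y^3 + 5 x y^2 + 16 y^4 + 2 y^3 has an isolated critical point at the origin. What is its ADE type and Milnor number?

Type D_5, Milnor number mu = 5.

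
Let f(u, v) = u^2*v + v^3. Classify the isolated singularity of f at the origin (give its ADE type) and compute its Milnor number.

Type D_4, Milnor number mu = 4.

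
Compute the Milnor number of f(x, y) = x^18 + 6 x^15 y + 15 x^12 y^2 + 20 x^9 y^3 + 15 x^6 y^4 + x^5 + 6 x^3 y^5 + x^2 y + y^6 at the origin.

7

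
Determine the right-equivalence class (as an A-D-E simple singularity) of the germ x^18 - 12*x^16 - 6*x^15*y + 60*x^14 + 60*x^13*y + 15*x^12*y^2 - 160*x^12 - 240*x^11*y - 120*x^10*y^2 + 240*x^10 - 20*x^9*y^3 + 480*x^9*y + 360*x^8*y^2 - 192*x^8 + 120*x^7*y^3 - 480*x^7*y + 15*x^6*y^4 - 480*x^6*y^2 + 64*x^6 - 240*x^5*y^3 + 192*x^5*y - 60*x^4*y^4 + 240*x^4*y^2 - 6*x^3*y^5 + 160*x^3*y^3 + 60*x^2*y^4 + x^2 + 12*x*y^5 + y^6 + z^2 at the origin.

The Hessian of f at 0 has rank 2. Corank 1: A-series; mu = 5 gives A_5.

A5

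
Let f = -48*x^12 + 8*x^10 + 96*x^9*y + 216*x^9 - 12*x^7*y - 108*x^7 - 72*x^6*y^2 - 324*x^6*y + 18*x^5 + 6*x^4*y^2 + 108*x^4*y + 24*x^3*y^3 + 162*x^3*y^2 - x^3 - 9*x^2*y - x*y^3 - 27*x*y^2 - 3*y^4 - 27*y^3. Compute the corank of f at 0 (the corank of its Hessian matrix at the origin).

2

The Hessian at 0 is [[0, 0], [0, 0]] of rank 0; hence corank 2.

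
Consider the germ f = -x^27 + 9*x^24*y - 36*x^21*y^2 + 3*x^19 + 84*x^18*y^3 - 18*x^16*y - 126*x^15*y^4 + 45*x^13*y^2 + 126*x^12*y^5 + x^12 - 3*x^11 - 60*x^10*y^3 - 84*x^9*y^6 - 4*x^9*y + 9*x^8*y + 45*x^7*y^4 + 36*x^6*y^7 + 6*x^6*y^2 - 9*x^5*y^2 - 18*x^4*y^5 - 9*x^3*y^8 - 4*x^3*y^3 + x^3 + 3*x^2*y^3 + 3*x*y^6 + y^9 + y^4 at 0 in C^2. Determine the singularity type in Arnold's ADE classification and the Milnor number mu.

Type E6, Milnor number mu = 6.

The Hessian of f at 0 has rank 0. Corank 2; j^3 = x^3 is a perfect cube, so E-series; the 4-jet and mu = 6 give E_6.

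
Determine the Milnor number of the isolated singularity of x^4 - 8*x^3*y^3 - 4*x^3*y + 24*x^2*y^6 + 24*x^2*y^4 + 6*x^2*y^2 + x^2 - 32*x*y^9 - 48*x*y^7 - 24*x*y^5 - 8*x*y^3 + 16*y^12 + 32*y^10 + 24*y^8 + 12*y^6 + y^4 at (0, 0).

3

The Hessian of f at 0 is [[2, 0], [0, 0]] with rank 1, so corank 1. A Groebner basis of the Jacobian ideal J(f) in C{x,y} is {y^3, x}; counting standard monomials gives mu = 3. Corank 1: A-series; mu = 3 gives A_3.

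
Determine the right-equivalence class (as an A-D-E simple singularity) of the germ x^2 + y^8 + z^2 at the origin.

A7

The Hessian of f at 0 has rank 2. Corank 1: A-series; mu = 7 gives A_7.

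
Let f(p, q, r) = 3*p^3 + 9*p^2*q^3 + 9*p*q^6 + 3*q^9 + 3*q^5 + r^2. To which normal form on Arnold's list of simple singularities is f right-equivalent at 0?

E_8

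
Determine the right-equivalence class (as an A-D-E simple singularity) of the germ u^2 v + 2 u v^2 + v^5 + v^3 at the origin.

The Hessian of f at 0 is [[0, 0], [0, 0]] with rank 0, so corank 2. A Groebner basis of the Jacobian ideal J(f) in C{u,v} is {u^2/5 + v^4 - v^2/5, u^3 + v^3, u*v + v^2}; counting standard monomials gives mu = 6. Corank 2; j^3 = v*(u + v)^2 has shape L^2 M (L != M), so D-series; mu = 6 gives D_6.

D6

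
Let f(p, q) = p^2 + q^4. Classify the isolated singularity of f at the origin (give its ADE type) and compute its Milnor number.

The Hessian of f at 0 is [[2, 0], [0, 0]] with rank 1, so corank 1. A Groebner basis of the Jacobian ideal J(f) in C{p,q} is {q^3, p}; counting standard monomials gives mu = 3. Corank 1: A-series; mu = 3 gives A_3.

Type A_3, Milnor number mu = 3.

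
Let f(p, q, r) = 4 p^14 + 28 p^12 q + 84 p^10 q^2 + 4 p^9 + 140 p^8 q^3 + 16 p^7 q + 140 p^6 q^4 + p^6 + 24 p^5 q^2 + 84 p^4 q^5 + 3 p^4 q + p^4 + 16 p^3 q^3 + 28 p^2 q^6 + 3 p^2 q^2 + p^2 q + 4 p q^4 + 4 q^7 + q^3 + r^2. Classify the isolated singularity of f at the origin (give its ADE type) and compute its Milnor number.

The Hessian of f at 0 has rank 1. Corank 2; j^3 = q*(p^2 + q^2) splits into three distinct lines over C (the quadratic factor has nonzero discriminant), so D_4.

Type D4, Milnor number mu = 4.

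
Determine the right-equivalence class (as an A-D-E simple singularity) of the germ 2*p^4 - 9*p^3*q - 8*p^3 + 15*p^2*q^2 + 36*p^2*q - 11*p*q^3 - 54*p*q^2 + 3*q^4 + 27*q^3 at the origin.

E_7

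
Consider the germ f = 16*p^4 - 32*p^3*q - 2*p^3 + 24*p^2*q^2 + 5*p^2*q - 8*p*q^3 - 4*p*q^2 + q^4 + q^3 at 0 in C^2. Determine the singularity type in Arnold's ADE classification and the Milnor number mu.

Type D_5, Milnor number mu = 5.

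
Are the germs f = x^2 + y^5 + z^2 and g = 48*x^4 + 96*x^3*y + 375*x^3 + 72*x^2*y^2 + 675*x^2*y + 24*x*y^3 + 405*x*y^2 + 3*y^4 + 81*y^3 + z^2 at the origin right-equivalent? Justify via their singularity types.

The Hessian of f at 0 is [[2, 0, 0], [0, 0, 0], [0, 0, 2]] with rank 2, so corank 1. A Groebner basis of the Jacobian ideal J(f) in C{x,y,z} is {y^4, x, z}; counting standard monomials gives mu = 4. Corank 1: A-series; mu = 4 gives A_4. The Hessian of g at 0 is [[0, 0, 0], [0, 0, 0], [0, 0, 2]] with rank 1, so corank 2. A Groebner basis of the Jacobian ideal J(g) in C{x,y,z} is {y^4, x*y^2 + 17*y^3/30, x^2 + 6*x*y/5 + 9*y^2/25, z}; counting standard monomials gives mu = 6. Corank 2; j^3 = 3*(5*x + 3*y)^3 is a perfect cube, so E-series; the 4-jet and mu = 6 give E_6. f is A_4 but g is E_6, hence not right-equivalent.

No.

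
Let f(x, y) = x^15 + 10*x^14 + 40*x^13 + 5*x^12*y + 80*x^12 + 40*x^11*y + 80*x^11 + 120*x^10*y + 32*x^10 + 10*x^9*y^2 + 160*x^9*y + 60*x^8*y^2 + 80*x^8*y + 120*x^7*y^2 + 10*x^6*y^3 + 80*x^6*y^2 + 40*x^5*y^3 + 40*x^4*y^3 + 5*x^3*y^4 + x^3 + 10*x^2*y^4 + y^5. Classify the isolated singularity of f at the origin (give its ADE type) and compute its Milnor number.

The Hessian of f at 0 has rank 0. Corank 2; j^3 = x^3 is a perfect cube, so E-series; the 5-jet and mu = 8 give E_8.

Type E8, Milnor number mu = 8.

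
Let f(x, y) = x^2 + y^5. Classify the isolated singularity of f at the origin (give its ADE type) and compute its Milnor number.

The Hessian of f at 0 is [[2, 0], [0, 0]] with rank 1, so corank 1. A Groebner basis of the Jacobian ideal J(f) in C{x,y} is {y^4, x}; counting standard monomials gives mu = 4. Corank 1: A-series; mu = 4 gives A_4.

Type A_4, Milnor number mu = 4.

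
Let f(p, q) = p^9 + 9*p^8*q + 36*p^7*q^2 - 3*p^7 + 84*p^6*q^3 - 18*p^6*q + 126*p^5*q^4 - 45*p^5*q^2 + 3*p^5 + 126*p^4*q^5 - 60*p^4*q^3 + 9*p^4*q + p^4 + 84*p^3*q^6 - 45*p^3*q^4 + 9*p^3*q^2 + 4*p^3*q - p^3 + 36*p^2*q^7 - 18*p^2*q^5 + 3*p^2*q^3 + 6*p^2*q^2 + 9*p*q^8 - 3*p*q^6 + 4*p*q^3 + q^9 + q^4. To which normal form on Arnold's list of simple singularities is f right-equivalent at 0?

E_{6}

The Hessian of f at 0 has rank 0. Corank 2; j^3 = -p^3 is a perfect cube, so E-series; the 4-jet and mu = 6 give E_6.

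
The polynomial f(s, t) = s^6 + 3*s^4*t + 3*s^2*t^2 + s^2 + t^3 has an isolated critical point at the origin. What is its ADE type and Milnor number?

Type A_{2}, Milnor number mu = 2.

The Hessian of f at 0 is [[2, 0], [0, 0]] with rank 1, so corank 1. A Groebner basis of the Jacobian ideal J(f) in C{s,t} is {t^2, s}; counting standard monomials gives mu = 2. Corank 1: A-series; mu = 2 gives A_2.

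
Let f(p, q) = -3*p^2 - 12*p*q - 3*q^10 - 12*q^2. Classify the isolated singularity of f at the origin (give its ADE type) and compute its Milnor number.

The Hessian of f at 0 is [[-6, -12], [-12, -24]] with rank 1, so corank 1. A Groebner basis of the Jacobian ideal J(f) in C{p,q} is {q^9, p + 2*q}; counting standard monomials gives mu = 9. Corank 1: A-series; mu = 9 gives A_9.

Type A_{9}, Milnor number mu = 9.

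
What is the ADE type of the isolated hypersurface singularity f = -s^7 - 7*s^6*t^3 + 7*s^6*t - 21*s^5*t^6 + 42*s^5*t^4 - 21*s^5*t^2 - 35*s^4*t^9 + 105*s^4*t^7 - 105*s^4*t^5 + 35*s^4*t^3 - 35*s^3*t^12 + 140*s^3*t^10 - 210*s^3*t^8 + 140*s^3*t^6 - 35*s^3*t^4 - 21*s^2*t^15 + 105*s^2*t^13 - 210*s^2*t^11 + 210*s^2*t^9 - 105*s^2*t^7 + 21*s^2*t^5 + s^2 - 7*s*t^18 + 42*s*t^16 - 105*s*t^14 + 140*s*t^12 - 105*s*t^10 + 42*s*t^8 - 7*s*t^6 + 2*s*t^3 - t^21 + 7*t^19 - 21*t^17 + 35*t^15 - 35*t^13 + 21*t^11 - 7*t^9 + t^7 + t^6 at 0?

The Hessian of f at 0 has rank 1. Corank 1: A-series; mu = 6 gives A_6.

A6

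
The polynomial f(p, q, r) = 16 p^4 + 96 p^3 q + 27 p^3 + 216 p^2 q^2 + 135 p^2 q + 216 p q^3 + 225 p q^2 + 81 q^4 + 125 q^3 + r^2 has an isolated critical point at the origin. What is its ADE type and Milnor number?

Type E_{6}, Milnor number mu = 6.

The Hessian of f at 0 is [[0, 0, 0], [0, 0, 0], [0, 0, 2]] with rank 1, so corank 2. A Groebner basis of the Jacobian ideal J(f) in C{p,q,r} is {q^4, p*q^2 + 29*q^3/18, p^2 + 10*p*q/3 + 25*q^2/9, r}; counting standard monomials gives mu = 6. Corank 2; j^3 = (3*p + 5*q)^3 is a perfect cube, so E-series; the 4-jet and mu = 6 give E_6.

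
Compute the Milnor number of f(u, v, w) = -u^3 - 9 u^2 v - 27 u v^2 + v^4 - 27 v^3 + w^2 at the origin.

6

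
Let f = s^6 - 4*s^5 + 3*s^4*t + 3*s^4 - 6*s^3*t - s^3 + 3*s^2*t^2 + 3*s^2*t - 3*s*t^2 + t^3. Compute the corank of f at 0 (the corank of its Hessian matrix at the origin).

Hessian at 0 has rank 0.

2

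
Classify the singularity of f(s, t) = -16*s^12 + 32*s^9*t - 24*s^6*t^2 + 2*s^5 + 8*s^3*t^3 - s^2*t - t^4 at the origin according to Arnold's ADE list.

D5

The Hessian of f at 0 has rank 0. Corank 2; j^3 = -s^2*t has shape L^2 M (L != M), so D-series; mu = 5 gives D_5.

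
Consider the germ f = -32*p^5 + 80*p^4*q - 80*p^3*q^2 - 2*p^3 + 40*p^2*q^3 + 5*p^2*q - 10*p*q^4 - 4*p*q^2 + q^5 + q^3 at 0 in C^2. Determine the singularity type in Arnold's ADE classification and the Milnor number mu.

Type D6, Milnor number mu = 6.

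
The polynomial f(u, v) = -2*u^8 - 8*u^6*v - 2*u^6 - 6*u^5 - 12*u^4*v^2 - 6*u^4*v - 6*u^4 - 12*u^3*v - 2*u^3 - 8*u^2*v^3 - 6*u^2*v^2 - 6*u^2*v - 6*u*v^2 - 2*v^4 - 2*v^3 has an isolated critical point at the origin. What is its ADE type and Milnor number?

Type E_{6}, Milnor number mu = 6.

The Hessian of f at 0 is [[0, 0], [0, 0]] with rank 0, so corank 2. A Groebner basis of the Jacobian ideal J(f) in C{u,v} is {u^3 + 3*u^2/2 + 3*u*v + 3*v^2/2, u^2*v - u^2 - 2*u*v - v^2, u^2/2 + u*v^2 + u*v + v^2/2, v^3}; counting standard monomials gives mu = 6. Corank 2; j^3 = -2*(u + v)^3 is a perfect cube, so E-series; the 4-jet and mu = 6 give E_6.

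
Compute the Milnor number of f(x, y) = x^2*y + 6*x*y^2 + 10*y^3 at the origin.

The Hessian of f at 0 has rank 0. Corank 2; j^3 = y*(x^2 + 6*x*y + 10*y^2) splits into three distinct lines over C (the quadratic factor has nonzero discriminant), so D_4.

4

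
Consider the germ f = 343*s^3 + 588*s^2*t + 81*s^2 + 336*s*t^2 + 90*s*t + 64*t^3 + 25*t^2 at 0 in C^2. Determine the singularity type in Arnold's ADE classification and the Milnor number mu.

Type A_{2}, Milnor number mu = 2.

The Hessian of f at 0 has rank 1. Corank 1: A-series; mu = 2 gives A_2.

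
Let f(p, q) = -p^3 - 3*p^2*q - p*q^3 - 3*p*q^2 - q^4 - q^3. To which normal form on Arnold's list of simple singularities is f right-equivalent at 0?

E_7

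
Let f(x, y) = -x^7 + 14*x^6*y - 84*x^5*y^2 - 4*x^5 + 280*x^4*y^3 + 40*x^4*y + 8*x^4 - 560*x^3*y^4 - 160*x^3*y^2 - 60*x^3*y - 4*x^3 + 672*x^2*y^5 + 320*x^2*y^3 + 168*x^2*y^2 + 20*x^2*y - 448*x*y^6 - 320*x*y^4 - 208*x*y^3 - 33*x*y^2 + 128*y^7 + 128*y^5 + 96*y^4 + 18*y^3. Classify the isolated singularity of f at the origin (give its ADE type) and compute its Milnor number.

The Hessian of f at 0 is [[0, 0], [0, 0]] with rank 0, so corank 2. A Groebner basis of the Jacobian ideal J(f) in C{x,y} is {744*x^2/17 + x*y^3 - 20*x*y^2/17 - 1964*x*y/17 - 37*y^3/17 + 1272*y^2/17, 416*x^2/17 - 28*x*y^2/17 - 1104*x*y/17 + y^4 + 6*y^3/17 + 720*y^2/17, x^3 + 67*x^2/17 - 141*x*y^2/17 - 421*x*y/34 + 313*y^3/34 + 165*y^2/17, x^2*y + 14*x^2/17 - 115*x*y^2/34 - 45*x*y/17 + 195*y^3/68 + 36*y^2/17}; counting standard monomials gives mu = 8. Corank 2; j^3 = -(x - 2*y)*(2*x - 3*y)^2 has shape L^2 M (L != M), so D-series; mu = 8 gives D_8.

Type D_8, Milnor number mu = 8.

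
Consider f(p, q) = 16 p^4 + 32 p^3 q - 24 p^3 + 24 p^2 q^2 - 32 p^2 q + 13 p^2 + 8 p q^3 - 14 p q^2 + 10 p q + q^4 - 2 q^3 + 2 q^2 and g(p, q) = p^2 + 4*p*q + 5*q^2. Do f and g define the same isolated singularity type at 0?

Yes.

The Hessian of f at 0 is [[26, 10], [10, 4]] with rank 2, so corank 0. A Groebner basis of the Jacobian ideal J(f) in C{p,q} is {p, q}; counting standard monomials gives mu = 1. Corank 0: nondegenerate Morse point, so A_1. The Hessian of g at 0 is [[2, 4], [4, 10]] with rank 2, so corank 0. A Groebner basis of the Jacobian ideal J(g) in C{p,q} is {p, q}; counting standard monomials gives mu = 1. Corank 0: nondegenerate Morse point, so A_1. Both have type A_1, hence right-equivalent.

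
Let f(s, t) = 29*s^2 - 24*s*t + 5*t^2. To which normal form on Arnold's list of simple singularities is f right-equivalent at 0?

The Hessian of f at 0 has rank 2. Corank 0: nondegenerate Morse point, so A_1.

A1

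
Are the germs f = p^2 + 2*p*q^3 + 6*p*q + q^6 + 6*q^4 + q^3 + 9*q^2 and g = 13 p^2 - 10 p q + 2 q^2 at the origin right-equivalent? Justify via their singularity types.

No.

The Hessian of f at 0 has rank 1. Corank 1: A-series; mu = 2 gives A_2. The Hessian of g at 0 has rank 2. Corank 0: nondegenerate Morse point, so A_1. f is A_2 but g is A_1, hence not right-equivalent.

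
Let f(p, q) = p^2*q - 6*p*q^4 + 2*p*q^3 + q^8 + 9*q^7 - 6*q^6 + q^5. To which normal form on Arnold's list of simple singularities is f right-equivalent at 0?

D_{9}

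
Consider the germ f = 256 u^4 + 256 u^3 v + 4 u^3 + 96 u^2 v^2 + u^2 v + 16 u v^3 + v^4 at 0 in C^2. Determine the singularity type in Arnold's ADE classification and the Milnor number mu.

Type D_5, Milnor number mu = 5.

The Hessian of f at 0 is [[0, 0], [0, 0]] with rank 0, so corank 2. A Groebner basis of the Jacobian ideal J(f) in C{u,v} is {u*v^2, -u*v/16 + v^3, u^2 + u*v/4}; counting standard monomials gives mu = 5. Corank 2; j^3 = u^2*(4*u + v) has shape L^2 M (L != M), so D-series; mu = 5 gives D_5.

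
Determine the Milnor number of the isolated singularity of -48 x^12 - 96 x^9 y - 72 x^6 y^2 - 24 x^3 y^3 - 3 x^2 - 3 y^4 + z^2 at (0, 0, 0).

3

The Hessian of f at 0 is [[-6, 0, 0], [0, 0, 0], [0, 0, 2]] with rank 2, so corank 1. A Groebner basis of the Jacobian ideal J(f) in C{x,y,z} is {y^3, x, z}; counting standard monomials gives mu = 3. Corank 1: A-series; mu = 3 gives A_3.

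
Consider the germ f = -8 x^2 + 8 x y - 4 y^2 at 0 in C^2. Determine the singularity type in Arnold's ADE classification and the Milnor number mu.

The Hessian of f at 0 is [[-16, 8], [8, -8]] with rank 2, so corank 0. A Groebner basis of the Jacobian ideal J(f) in C{x,y} is {x, y}; counting standard monomials gives mu = 1. Corank 0: nondegenerate Morse point, so A_1.

Type A_{1}, Milnor number mu = 1.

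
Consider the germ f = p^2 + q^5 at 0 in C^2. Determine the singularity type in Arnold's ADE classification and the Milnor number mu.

The Hessian of f at 0 has rank 1. Corank 1: A-series; mu = 4 gives A_4.

Type A4, Milnor number mu = 4.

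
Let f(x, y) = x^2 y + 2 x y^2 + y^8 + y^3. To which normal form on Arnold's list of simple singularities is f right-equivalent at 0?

The Hessian of f at 0 is [[0, 0], [0, 0]] with rank 0, so corank 2. A Groebner basis of the Jacobian ideal J(f) in C{x,y} is {x^2/8 + y^7 - y^2/8, x^3 + y^3, x*y + y^2}; counting standard monomials gives mu = 9. Corank 2; j^3 = y*(x + y)^2 has shape L^2 M (L != M), so D-series; mu = 9 gives D_9.

D_{9}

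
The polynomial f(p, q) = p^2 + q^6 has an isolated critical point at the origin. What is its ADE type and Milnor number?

The Hessian of f at 0 has rank 1. Corank 1: A-series; mu = 5 gives A_5.

Type A5, Milnor number mu = 5.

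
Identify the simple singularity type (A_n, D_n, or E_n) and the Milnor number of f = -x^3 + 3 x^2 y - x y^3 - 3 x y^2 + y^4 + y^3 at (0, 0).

The Hessian of f at 0 has rank 0. Corank 2; j^3 = -(x - y)^3 is a perfect cube, so E-series; the 4-jet and mu = 7 give E_7.

Type E7, Milnor number mu = 7.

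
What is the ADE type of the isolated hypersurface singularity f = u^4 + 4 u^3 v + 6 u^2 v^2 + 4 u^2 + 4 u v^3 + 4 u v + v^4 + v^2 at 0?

The Hessian of f at 0 is [[8, 4], [4, 2]] with rank 1, so corank 1. A Groebner basis of the Jacobian ideal J(f) in C{u,v} is {v^3, u + v/2}; counting standard monomials gives mu = 3. Corank 1: A-series; mu = 3 gives A_3.

A_3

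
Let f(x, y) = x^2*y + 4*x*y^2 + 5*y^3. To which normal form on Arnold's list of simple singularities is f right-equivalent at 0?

D_4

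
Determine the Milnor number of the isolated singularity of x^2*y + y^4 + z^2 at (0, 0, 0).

5

The Hessian of f at 0 is [[0, 0, 0], [0, 0, 0], [0, 0, 2]] with rank 1, so corank 2. A Groebner basis of the Jacobian ideal J(f) in C{x,y,z} is {x^3, x^2/4 + y^3, x*y, z}; counting standard monomials gives mu = 5. Corank 2; j^3 = x^2*y has shape L^2 M (L != M), so D-series; mu = 5 gives D_5.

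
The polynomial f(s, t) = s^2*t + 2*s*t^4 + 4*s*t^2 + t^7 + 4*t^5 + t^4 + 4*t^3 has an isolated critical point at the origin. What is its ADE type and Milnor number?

The Hessian of f at 0 is [[0, 0], [0, 0]] with rank 0, so corank 2. A Groebner basis of the Jacobian ideal J(f) in C{s,t} is {s^3 - 2*s^2 + 8*t^2, s^2/4 + t^3 - t^2, s*t + 2*t^2}; counting standard monomials gives mu = 5. Corank 2; j^3 = t*(s + 2*t)^2 has shape L^2 M (L != M), so D-series; mu = 5 gives D_5.

Type D5, Milnor number mu = 5.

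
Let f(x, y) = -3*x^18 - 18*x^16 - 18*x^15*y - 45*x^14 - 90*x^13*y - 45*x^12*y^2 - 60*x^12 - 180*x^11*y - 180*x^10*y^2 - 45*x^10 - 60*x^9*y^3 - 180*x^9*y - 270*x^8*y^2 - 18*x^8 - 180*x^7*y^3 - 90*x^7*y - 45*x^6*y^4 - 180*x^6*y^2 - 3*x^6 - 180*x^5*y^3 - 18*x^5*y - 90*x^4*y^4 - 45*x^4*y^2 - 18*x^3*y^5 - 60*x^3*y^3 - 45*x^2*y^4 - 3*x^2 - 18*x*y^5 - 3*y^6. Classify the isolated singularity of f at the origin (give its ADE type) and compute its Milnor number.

The Hessian of f at 0 has rank 1. Corank 1: A-series; mu = 5 gives A_5.

Type A_{5}, Milnor number mu = 5.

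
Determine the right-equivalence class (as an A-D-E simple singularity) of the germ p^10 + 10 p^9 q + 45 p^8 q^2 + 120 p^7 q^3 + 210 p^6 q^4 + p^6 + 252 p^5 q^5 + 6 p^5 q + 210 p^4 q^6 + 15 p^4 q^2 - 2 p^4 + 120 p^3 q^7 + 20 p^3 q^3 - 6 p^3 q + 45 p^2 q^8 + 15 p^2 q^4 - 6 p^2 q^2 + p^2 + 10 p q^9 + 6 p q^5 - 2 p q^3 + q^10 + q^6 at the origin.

The Hessian of f at 0 is [[2, 0], [0, 0]] with rank 1, so corank 1. A Groebner basis of the Jacobian ideal J(f) in C{p,q} is {-4*p*q^2 + p + q^5 - q^3, p^2/2 + p*q^3 - p*q/2 + q^4/2, p^3, p^2*q + p*q^2 - p/3 + q^3/3}; counting standard monomials gives mu = 9. Corank 1: A-series; mu = 9 gives A_9.

A9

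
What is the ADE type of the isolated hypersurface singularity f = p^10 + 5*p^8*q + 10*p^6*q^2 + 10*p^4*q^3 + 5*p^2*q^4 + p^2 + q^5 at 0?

The Hessian of f at 0 is [[2, 0], [0, 0]] with rank 1, so corank 1. A Groebner basis of the Jacobian ideal J(f) in C{p,q} is {q^4, p}; counting standard monomials gives mu = 4. Corank 1: A-series; mu = 4 gives A_4.

A_4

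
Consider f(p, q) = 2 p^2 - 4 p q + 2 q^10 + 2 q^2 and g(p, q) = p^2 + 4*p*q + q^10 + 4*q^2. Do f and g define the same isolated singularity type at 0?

The Hessian of f at 0 is [[4, -4], [-4, 4]] with rank 1, so corank 1. A Groebner basis of the Jacobian ideal J(f) in C{p,q} is {q^9, p - q}; counting standard monomials gives mu = 9. Corank 1: A-series; mu = 9 gives A_9. The Hessian of g at 0 is [[2, 4], [4, 8]] with rank 1, so corank 1. A Groebner basis of the Jacobian ideal J(g) in C{p,q} is {q^9, p + 2*q}; counting standard monomials gives mu = 9. Corank 1: A-series; mu = 9 gives A_9. Both have type A_9, hence right-equivalent.

Yes.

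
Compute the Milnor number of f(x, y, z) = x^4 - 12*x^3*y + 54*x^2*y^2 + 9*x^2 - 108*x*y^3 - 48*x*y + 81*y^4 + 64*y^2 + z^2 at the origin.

3

The Hessian of f at 0 is [[18, -48, 0], [-48, 128, 0], [0, 0, 2]] with rank 2, so corank 1. A Groebner basis of the Jacobian ideal J(f) in C{x,y,z} is {y^3, x - 8*y/3, z}; counting standard monomials gives mu = 3. Corank 1: A-series; mu = 3 gives A_3.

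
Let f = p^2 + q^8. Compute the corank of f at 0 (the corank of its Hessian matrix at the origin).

The Hessian at 0 is [[2, 0], [0, 0]] of rank 1; hence corank 1.

1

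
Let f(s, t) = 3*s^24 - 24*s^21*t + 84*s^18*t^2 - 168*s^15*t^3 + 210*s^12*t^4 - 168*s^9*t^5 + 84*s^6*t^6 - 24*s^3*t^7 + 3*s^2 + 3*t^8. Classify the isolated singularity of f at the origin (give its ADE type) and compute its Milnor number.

Type A7, Milnor number mu = 7.

The Hessian of f at 0 has rank 1. Corank 1: A-series; mu = 7 gives A_7.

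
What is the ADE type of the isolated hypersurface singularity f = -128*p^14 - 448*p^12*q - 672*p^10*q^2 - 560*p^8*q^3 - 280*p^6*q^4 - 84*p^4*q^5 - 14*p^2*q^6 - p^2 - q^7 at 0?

The Hessian of f at 0 has rank 1. Corank 1: A-series; mu = 6 gives A_6.

A6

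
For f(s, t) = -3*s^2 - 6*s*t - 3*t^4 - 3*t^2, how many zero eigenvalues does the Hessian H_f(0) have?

Hessian at 0 has rank 1.

1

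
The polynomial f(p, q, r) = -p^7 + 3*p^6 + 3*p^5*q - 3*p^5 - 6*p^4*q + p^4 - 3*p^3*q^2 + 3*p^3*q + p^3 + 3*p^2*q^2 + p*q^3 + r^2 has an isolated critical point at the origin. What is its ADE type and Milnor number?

The Hessian of f at 0 is [[0, 0, 0], [0, 0, 0], [0, 0, 2]] with rank 1, so corank 2. A Groebner basis of the Jacobian ideal J(f) in C{p,q,r} is {3*p^2 + q^4 + q^3, p^3, p^2*q - p^2 - q^3/3, 2*p^2 + p*q^2 + 2*q^3/3, r}; counting standard monomials gives mu = 7. Corank 2; j^3 = p^3 is a perfect cube, so E-series; the 4-jet and mu = 7 give E_7.

Type E7, Milnor number mu = 7.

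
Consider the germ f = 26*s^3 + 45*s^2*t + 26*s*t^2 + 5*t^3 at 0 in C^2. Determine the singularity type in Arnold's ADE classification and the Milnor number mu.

The Hessian of f at 0 has rank 0. Corank 2; j^3 = (2*s + t)*(13*s^2 + 16*s*t + 5*t^2) splits into three distinct lines over C (the quadratic factor has nonzero discriminant), so D_4.

Type D4, Milnor number mu = 4.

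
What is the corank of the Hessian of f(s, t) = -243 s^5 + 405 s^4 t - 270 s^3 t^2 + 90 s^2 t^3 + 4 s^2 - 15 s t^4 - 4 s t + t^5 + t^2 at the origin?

The Hessian at 0 is [[8, -4], [-4, 2]] of rank 1; hence corank 1.

1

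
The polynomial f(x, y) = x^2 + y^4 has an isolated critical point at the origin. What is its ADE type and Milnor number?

Type A_{3}, Milnor number mu = 3.

The Hessian of f at 0 has rank 1. Corank 1: A-series; mu = 3 gives A_3.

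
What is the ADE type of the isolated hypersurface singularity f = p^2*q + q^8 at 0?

D_9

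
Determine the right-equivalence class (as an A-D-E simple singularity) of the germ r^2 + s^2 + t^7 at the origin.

The Hessian of f at 0 is [[2, 0, 0], [0, 0, 0], [0, 0, 2]] with rank 2, so corank 1. A Groebner basis of the Jacobian ideal J(f) in C{s,t,r} is {t^6, s, r}; counting standard monomials gives mu = 6. Corank 1: A-series; mu = 6 gives A_6.

A_6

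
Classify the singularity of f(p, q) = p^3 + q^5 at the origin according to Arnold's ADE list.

E_8

The Hessian of f at 0 has rank 0. Corank 2; j^3 = p^3 is a perfect cube, so E-series; the 5-jet and mu = 8 give E_8.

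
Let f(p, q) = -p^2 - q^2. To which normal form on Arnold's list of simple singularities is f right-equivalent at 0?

A_{1}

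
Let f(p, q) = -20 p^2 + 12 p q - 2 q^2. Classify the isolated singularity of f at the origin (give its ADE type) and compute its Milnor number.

Type A_{1}, Milnor number mu = 1.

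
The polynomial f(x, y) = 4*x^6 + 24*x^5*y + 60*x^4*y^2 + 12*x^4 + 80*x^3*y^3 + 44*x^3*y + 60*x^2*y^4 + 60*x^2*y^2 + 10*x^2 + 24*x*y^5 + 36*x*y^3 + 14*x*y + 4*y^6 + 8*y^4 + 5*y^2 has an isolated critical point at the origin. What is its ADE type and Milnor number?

The Hessian of f at 0 has rank 2. Corank 0: nondegenerate Morse point, so A_1.

Type A_1, Milnor number mu = 1.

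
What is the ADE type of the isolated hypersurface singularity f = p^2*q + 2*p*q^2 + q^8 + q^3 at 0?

The Hessian of f at 0 has rank 0. Corank 2; j^3 = q*(p + q)^2 has shape L^2 M (L != M), so D-series; mu = 9 gives D_9.

D9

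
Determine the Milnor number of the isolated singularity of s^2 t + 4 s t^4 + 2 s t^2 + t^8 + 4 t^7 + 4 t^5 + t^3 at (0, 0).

The Hessian of f at 0 is [[0, 0], [0, 0]] with rank 0, so corank 2. A Groebner basis of the Jacobian ideal J(f) in C{s,t} is {s^2*t^2 - 2*s^2*t - s^2 - 4*s*t^2 - 3*s*t/2 - 2*t^3 - t^2/2, s^2*t + s^2/2 + s*t^3 + 2*s*t^2 + s*t/2 + t^3, s*t/2 + t^4 + t^2/2, s^3 + 3*s^2*t + 3*s*t^2 + t^3}; counting standard monomials gives mu = 9. Corank 2; j^3 = t*(s + t)^2 has shape L^2 M (L != M), so D-series; mu = 9 gives D_9.

9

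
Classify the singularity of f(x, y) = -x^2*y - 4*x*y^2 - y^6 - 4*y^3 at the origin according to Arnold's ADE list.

The Hessian of f at 0 has rank 0. Corank 2; j^3 = -y*(x + 2*y)^2 has shape L^2 M (L != M), so D-series; mu = 7 gives D_7.

D7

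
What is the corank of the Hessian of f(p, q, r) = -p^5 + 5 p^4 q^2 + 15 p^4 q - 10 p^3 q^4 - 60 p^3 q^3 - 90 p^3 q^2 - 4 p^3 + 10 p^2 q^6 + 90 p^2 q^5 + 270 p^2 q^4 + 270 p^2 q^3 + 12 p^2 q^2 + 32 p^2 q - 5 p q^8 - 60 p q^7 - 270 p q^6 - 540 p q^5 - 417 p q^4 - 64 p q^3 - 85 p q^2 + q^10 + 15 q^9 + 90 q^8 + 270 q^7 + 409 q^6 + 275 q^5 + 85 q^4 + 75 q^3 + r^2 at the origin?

2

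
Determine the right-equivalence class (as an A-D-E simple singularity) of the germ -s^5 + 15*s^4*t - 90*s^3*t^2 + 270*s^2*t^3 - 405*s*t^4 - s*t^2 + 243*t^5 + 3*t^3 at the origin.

D6

The Hessian of f at 0 has rank 0. Corank 2; j^3 = -t^2*(s - 3*t) has shape L^2 M (L != M), so D-series; mu = 6 gives D_6.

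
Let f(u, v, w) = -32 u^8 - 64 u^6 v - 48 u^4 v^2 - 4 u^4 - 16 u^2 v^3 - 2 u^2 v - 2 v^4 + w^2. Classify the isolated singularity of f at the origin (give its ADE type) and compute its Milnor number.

Type D_5, Milnor number mu = 5.

The Hessian of f at 0 is [[0, 0, 0], [0, 0, 0], [0, 0, 2]] with rank 1, so corank 2. A Groebner basis of the Jacobian ideal J(f) in C{u,v,w} is {u^3, u^2/4 + v^3, u*v, w}; counting standard monomials gives mu = 5. Corank 2; j^3 = -2*u^2*v has shape L^2 M (L != M), so D-series; mu = 5 gives D_5.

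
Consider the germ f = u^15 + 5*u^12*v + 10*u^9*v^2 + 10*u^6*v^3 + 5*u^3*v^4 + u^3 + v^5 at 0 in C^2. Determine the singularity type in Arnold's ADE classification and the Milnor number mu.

Type E_{8}, Milnor number mu = 8.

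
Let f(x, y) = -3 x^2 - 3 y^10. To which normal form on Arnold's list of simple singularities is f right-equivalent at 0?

A9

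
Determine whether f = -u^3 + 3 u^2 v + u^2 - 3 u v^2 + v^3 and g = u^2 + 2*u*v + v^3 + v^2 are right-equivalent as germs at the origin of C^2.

Yes.

The Hessian of f at 0 has rank 1. Corank 1: A-series; mu = 2 gives A_2. The Hessian of g at 0 has rank 1. Corank 1: A-series; mu = 2 gives A_2. Both have type A_2, hence right-equivalent.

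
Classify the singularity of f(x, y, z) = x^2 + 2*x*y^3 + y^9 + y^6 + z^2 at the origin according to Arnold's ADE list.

A_8

The Hessian of f at 0 has rank 2. Corank 1: A-series; mu = 8 gives A_8.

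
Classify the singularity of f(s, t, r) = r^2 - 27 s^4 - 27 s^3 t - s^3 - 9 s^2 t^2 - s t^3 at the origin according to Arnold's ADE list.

E_7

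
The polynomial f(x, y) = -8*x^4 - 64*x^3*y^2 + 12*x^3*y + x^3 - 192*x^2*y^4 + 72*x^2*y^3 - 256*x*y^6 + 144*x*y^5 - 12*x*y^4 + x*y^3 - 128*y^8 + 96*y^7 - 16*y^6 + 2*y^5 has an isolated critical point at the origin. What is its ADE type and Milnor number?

The Hessian of f at 0 is [[0, 0], [0, 0]] with rank 0, so corank 2. A Groebner basis of the Jacobian ideal J(f) in C{x,y} is {-x^2/8 + y^4 - y^3/24, x^3, x^2*y + x^2/24 + y^3/72, 5*x^2/12 + x*y^2 + 5*y^3/36}; counting standard monomials gives mu = 7. Corank 2; j^3 = x^3 is a perfect cube, so E-series; the 4-jet and mu = 7 give E_7.

Type E7, Milnor number mu = 7.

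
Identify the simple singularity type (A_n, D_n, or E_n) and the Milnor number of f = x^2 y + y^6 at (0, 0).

The Hessian of f at 0 is [[0, 0], [0, 0]] with rank 0, so corank 2. A Groebner basis of the Jacobian ideal J(f) in C{x,y} is {x^2/6 + y^5, x^3, x*y}; counting standard monomials gives mu = 7. Corank 2; j^3 = x^2*y has shape L^2 M (L != M), so D-series; mu = 7 gives D_7.

Type D7, Milnor number mu = 7.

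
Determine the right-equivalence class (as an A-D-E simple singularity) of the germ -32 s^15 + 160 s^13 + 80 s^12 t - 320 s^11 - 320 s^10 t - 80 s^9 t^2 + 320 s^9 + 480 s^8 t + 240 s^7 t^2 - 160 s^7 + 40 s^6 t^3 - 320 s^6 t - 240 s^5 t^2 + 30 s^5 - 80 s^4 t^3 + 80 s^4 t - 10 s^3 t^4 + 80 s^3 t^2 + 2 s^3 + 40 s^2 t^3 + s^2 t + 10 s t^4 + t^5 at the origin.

D6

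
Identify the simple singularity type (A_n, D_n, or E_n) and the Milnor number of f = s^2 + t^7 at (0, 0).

The Hessian of f at 0 has rank 1. Corank 1: A-series; mu = 6 gives A_6.

Type A_{6}, Milnor number mu = 6.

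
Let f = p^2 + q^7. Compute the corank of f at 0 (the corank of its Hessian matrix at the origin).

The Hessian at 0 is [[2, 0], [0, 0]] of rank 1; hence corank 1.

1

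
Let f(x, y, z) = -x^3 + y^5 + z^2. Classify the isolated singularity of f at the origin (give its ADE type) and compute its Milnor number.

Type E_{8}, Milnor number mu = 8.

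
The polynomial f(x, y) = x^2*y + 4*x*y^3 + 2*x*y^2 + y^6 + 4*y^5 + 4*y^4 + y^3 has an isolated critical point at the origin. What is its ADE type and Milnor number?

Type D_7, Milnor number mu = 7.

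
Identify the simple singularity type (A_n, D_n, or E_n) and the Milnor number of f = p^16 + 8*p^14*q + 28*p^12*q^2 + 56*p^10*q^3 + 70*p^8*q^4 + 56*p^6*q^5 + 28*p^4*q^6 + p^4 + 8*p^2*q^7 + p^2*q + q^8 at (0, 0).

Type D_{9}, Milnor number mu = 9.

The Hessian of f at 0 has rank 0. Corank 2; j^3 = p^2*q has shape L^2 M (L != M), so D-series; mu = 9 gives D_9.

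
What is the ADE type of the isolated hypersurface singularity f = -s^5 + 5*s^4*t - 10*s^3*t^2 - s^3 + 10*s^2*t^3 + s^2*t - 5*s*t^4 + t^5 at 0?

D_6

The Hessian of f at 0 is [[0, 0], [0, 0]] with rank 0, so corank 2. A Groebner basis of the Jacobian ideal J(f) in C{s,t} is {s*t/5 + t^4, s*t^2, s^2 - s*t}; counting standard monomials gives mu = 6. Corank 2; j^3 = -s^2*(s - t) has shape L^2 M (L != M), so D-series; mu = 6 gives D_6.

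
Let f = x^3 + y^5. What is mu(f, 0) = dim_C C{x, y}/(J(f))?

The Hessian of f at 0 is [[0, 0], [0, 0]] with rank 0, so corank 2. A Groebner basis of the Jacobian ideal J(f) in C{x,y} is {y^4, x^2}; counting standard monomials gives mu = 8. Corank 2; j^3 = x^3 is a perfect cube, so E-series; the 5-jet and mu = 8 give E_8.

8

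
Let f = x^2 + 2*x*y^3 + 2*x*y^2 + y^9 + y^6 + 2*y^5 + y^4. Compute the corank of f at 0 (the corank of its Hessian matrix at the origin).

1

Hessian at 0 has rank 1.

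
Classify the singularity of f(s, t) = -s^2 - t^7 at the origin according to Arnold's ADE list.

A_{6}

The Hessian of f at 0 has rank 1. Corank 1: A-series; mu = 6 gives A_6.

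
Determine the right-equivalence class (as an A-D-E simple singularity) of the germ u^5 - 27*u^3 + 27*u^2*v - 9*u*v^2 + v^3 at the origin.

E8

The Hessian of f at 0 has rank 0. Corank 2; j^3 = -(3*u - v)^3 is a perfect cube, so E-series; the 5-jet and mu = 8 give E_8.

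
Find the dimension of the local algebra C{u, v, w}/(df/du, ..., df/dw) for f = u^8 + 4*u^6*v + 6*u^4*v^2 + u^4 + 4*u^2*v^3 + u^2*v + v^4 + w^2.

The Hessian of f at 0 has rank 1. Corank 2; j^3 = u^2*v has shape L^2 M (L != M), so D-series; mu = 5 gives D_5.

5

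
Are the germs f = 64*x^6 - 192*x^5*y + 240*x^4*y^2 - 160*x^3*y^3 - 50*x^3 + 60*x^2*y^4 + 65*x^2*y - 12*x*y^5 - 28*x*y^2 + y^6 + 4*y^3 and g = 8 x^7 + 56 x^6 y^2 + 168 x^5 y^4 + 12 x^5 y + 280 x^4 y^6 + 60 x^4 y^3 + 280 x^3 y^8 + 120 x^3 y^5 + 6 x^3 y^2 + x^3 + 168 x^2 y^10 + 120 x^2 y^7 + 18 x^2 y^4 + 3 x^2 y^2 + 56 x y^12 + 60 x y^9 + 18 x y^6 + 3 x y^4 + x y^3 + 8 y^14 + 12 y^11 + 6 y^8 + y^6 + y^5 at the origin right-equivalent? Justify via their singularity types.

The Hessian of f at 0 is [[0, 0], [0, 0]] with rank 0, so corank 2. A Groebner basis of the Jacobian ideal J(f) in C{x,y} is {15625*x*y/12 + y^5 - 3125*y^2/6, x*y^2 - 2*y^3/5, x^2 - 9*x*y/10 + y^2/5}; counting standard monomials gives mu = 7. Corank 2; j^3 = -(2*x - y)*(5*x - 2*y)^2 has shape L^2 M (L != M), so D-series; mu = 7 gives D_7. The Hessian of g at 0 is [[0, 0], [0, 0]] with rank 0, so corank 2. A Groebner basis of the Jacobian ideal J(g) in C{x,y} is {-x^2 + y^4 - y^3/3, x^3, x^2*y + x^2/3 + y^3/9, x^2 + x*y^2 + y^3/3}; counting standard monomials gives mu = 7. Corank 2; j^3 = x^3 is a perfect cube, so E-series; the 4-jet and mu = 7 give E_7. f is D_7 but g is E_7, hence not right-equivalent.

No.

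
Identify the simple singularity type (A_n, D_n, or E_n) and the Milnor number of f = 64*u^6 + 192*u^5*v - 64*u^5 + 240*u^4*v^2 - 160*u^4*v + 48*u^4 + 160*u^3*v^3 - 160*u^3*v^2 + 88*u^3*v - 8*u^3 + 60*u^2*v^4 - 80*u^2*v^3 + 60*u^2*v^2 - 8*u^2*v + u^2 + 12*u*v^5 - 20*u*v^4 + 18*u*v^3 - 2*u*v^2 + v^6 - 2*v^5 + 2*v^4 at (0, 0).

The Hessian of f at 0 has rank 1. Corank 1: A-series; mu = 3 gives A_3.

Type A_3, Milnor number mu = 3.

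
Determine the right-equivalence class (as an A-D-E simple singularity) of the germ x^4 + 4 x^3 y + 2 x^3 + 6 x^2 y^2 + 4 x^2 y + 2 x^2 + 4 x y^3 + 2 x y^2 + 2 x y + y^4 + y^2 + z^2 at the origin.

A1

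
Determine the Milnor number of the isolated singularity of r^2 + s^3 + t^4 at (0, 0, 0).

6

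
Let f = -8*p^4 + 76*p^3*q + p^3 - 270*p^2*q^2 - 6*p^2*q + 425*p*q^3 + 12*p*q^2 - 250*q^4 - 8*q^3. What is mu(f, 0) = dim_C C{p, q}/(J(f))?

7

The Hessian of f at 0 has rank 0. Corank 2; j^3 = (p - 2*q)^3 is a perfect cube, so E-series; the 4-jet and mu = 7 give E_7.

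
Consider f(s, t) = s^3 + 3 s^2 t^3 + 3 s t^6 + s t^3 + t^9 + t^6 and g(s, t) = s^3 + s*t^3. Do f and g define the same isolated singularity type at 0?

Yes.

The Hessian of f at 0 has rank 0. Corank 2; j^3 = s^3 is a perfect cube, so E-series; the 4-jet and mu = 7 give E_7. The Hessian of g at 0 has rank 0. Corank 2; j^3 = s^3 is a perfect cube, so E-series; the 4-jet and mu = 7 give E_7. Both have type E_7, hence right-equivalent.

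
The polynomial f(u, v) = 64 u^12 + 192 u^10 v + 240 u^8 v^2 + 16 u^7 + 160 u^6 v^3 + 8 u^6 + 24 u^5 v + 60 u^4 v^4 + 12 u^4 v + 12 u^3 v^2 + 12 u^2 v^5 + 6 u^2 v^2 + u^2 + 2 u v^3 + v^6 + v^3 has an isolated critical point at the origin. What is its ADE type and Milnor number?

The Hessian of f at 0 has rank 1. Corank 1: A-series; mu = 2 gives A_2.

Type A2, Milnor number mu = 2.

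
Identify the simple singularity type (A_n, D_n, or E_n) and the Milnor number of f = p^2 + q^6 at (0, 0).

Type A5, Milnor number mu = 5.

The Hessian of f at 0 is [[2, 0], [0, 0]] with rank 1, so corank 1. A Groebner basis of the Jacobian ideal J(f) in C{p,q} is {q^5, p}; counting standard monomials gives mu = 5. Corank 1: A-series; mu = 5 gives A_5.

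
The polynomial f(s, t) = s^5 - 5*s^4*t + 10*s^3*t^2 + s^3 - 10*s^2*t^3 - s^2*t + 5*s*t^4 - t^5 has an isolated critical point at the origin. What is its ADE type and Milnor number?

Type D6, Milnor number mu = 6.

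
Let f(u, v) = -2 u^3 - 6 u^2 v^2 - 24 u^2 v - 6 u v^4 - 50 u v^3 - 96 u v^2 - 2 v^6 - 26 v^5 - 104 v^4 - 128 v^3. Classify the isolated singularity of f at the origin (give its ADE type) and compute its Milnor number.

Type E7, Milnor number mu = 7.

The Hessian of f at 0 is [[0, 0], [0, 0]] with rank 0, so corank 2. A Groebner basis of the Jacobian ideal J(f) in C{u,v} is {-u^2 - 8*u*v + v^4 - v^3/3 - 16*v^2, u^3 + 44*u^2 + 352*u*v + 236*v^3/3 + 704*v^2, u^2*v - 23*u^2/3 - 184*u*v/3 - 167*v^3/9 - 368*v^2/3, u^2 + u*v^2 + 8*u*v + 13*v^3/3 + 16*v^2}; counting standard monomials gives mu = 7. Corank 2; j^3 = -2*(u + 4*v)^3 is a perfect cube, so E-series; the 4-jet and mu = 7 give E_7.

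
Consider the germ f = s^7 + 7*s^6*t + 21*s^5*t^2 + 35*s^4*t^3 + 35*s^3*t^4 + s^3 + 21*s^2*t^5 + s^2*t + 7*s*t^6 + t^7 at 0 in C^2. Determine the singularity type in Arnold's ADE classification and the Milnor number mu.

The Hessian of f at 0 has rank 0. Corank 2; j^3 = s^2*(s + t) has shape L^2 M (L != M), so D-series; mu = 8 gives D_8.

Type D_{8}, Milnor number mu = 8.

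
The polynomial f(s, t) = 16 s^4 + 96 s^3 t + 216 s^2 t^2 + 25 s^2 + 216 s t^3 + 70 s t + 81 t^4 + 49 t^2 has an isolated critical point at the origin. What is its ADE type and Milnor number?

Type A_3, Milnor number mu = 3.

The Hessian of f at 0 is [[50, 70], [70, 98]] with rank 1, so corank 1. A Groebner basis of the Jacobian ideal J(f) in C{s,t} is {t^3, s + 7*t/5}; counting standard monomials gives mu = 3. Corank 1: A-series; mu = 3 gives A_3.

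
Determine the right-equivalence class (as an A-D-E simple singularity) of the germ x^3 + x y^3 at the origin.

The Hessian of f at 0 is [[0, 0], [0, 0]] with rank 0, so corank 2. A Groebner basis of the Jacobian ideal J(f) in C{x,y} is {x^3, x*y^2, 3*x^2 + y^3}; counting standard monomials gives mu = 7. Corank 2; j^3 = x^3 is a perfect cube, so E-series; the 4-jet and mu = 7 give E_7.

E_7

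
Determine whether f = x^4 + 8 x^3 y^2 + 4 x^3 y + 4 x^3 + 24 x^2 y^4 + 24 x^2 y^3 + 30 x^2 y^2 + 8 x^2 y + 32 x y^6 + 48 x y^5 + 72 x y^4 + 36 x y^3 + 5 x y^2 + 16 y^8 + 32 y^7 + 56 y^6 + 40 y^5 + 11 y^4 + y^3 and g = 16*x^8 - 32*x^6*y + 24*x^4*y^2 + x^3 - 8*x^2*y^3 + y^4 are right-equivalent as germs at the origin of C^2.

No.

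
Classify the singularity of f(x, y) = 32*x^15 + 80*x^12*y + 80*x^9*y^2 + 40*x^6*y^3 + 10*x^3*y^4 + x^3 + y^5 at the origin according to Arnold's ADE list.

The Hessian of f at 0 has rank 0. Corank 2; j^3 = x^3 is a perfect cube, so E-series; the 5-jet and mu = 8 give E_8.

E_{8}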